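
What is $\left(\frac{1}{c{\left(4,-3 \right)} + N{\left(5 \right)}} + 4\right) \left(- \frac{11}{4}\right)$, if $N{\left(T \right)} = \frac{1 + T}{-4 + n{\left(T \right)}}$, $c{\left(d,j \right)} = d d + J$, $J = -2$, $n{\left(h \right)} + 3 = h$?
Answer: $- \frac{45}{4} \approx -11.25$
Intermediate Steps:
$n{\left(h \right)} = -3 + h$
$c{\left(d,j \right)} = -2 + d^{2}$ ($c{\left(d,j \right)} = d d - 2 = d^{2} - 2 = -2 + d^{2}$)
$N{\left(T \right)} = \frac{1 + T}{-7 + T}$ ($N{\left(T \right)} = \frac{1 + T}{-4 + \left(-3 + T\right)} = \frac{1 + T}{-7 + T}$)
$\left(\frac{1}{c{\left(4,-3 \right)} + N{\left(5 \right)}} + 4\right) \left(- \frac{11}{4}\right) = \left(\frac{1}{\left(-2 + 4^{2}\right) + \frac{1 + 5}{-7 + 5}} + 4\right) \left(- \frac{11}{4}\right) = \left(\frac{1}{\left(-2 + 16\right) + \frac{1}{-2} \cdot 6} + 4\right) \left(\left(-11\right) \frac{1}{4}\right) = \left(\frac{1}{14 - 3} + 4\right) \left(- \frac{11}{4}\right) = \left(\frac{1}{11} + 4\right) \left(- \frac{11}{4}\right) = \frac{45}{11} \left(- \frac{11}{4}\right) = - \frac{45}{4}$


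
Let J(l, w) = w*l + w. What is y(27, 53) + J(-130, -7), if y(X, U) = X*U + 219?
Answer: 2553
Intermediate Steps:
J(l, w) = w + l*w (J(l, w) = l*w + w = w + l*w)
y(X, U) = 219 + U*X (y(X, U) = U*X + 219 = 219 + U*X)
y(27, 53) + J(-130, -7) = (219 + 53*27) - 7*(1 - 130) = (219 + 1431) - 7*(-129) = 1650 + 903 = 2553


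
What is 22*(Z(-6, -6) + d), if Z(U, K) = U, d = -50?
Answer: -1232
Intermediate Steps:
22*(Z(-6, -6) + d) = 22*(-6 - 50) = 22*(-56) = -1232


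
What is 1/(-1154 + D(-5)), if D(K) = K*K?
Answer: -1/1129 ≈ -0.00088574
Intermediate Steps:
D(K) = K²
1/(-1154 + D(-5)) = 1/(-1154 + (-5)²) = 1/(-1154 + 25) = 1/(-1129) = -1/1129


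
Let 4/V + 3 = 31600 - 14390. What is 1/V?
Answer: 17207/4 ≈ 4301.8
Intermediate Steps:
V = 4/17207 (V = 4/(-3 + (31600 - 14390)) = 4/(-3 + 17210) = 4/17207 ≈ 0.00023246)
1/V = 1/(4/17207) = 17207/4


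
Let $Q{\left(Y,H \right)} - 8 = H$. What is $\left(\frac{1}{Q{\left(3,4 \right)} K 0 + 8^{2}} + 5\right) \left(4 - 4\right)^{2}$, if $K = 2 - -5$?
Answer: $0$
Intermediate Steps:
$K = 7$ ($K = 2 + 5 = 7$)
$Q{\left(Y,H \right)} = 8 + H$
$\left(\frac{1}{Q{\left(3,4 \right)} K 0 + 8^{2}} + 5\right) \left(4 - 4\right)^{2} = \left(\frac{1}{\left(8 + 4\right) 7 \cdot 0 + 8^{2}} + 5\right) \left(4 - 4\right)^{2} = \left(\frac{1}{12 \cdot 7 \cdot 0 + 64} + 5\right) 0^{2} = \left(\frac{1}{84 \cdot 0 + 64} + 5\right) 0 = \left(\frac{1}{0 + 64} + 5\right) 0 = \left(\frac{1}{64} + 5\right) 0 = \frac{321}{64} \cdot 0 = 0$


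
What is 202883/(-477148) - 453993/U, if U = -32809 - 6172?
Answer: 208713269741/18599706188 ≈ 11.221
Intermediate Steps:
U = -38981
202883/(-477148) - 453993/U = 202883/(-477148) - 453993/(-38981) = 202883*(-1/477148) - 453993*(-1/38981) = -202883/477148 + 453993/38981 = 208713269741/18599706188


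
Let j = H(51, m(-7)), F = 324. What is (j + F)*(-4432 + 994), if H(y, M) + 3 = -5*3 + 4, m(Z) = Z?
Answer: -1065780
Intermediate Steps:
H(y, M) = -14 (H(y, M) = -3 + (-5*3 + 4) = -3 + (-15 + 4) = -3 - 11 = -14)
j = -14
(j + F)*(-4432 + 994) = (-14 + 324)*(-4432 + 994) = 310*(-3438) = -1065780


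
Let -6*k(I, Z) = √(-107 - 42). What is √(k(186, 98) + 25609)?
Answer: √(921924 - 6*I*√149)/6 ≈ 160.03 - 0.0063565*I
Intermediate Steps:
k(I, Z) = -I*√149/6 (k(I, Z) = -√(-107 - 42)/6 = -I*√149/6)
√(k(186, 98) + 25609) = √(-I*√149/6 + 25609) = √(25609 - I*√149/6)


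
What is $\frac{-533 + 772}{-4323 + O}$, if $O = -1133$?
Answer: $- \frac{239}{5456} \approx -0.043805$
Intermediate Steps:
$\frac{-533 + 772}{-4323 + O} = \frac{-533 + 772}{-4323 - 1133} = \frac{239}{-5456} = 239 \left(- \frac{1}{5456}\right) = - \frac{239}{5456}$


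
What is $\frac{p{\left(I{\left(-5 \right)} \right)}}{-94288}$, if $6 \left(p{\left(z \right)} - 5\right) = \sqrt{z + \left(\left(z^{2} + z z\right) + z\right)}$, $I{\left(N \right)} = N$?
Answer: $- \frac{5}{94288} - \frac{\sqrt{10}}{282864} \approx -6.4209 \cdot 10^{-5}$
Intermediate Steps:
$p{\left(z \right)} = 5 + \frac{\sqrt{2 z + 2 z^{2}}}{6}$ ($p{\left(z \right)} = 5 + \frac{\sqrt{z + \left(\left(z^{2} + z z\right) + z\right)}}{6} = 5 + \frac{\sqrt{z + \left(\left(z^{2} + z^{2}\right) + z\right)}}{6} = 5 + \frac{\sqrt{z + \left(2 z^{2} + z\right)}}{6} = 5 + \frac{\sqrt{z + \left(z + 2 z^{2}\right)}}{6} = 5 + \frac{\sqrt{2 z + 2 z^{2}}}{6}$)
$\frac{p{\left(I{\left(-5 \right)} \right)}}{-94288} = \frac{5 + \frac{\sqrt{2} \sqrt{- 5 \left(1 - 5\right)}}{6}}{-94288} = \left(5 + \frac{\sqrt{2} \sqrt{\left(-5\right) \left(-4\right)}}{6}\right) \left(- \frac{1}{94288}\right) = \left(5 + \frac{\sqrt{2} \sqrt{20}}{6}\right) \left(- \frac{1}{94288}\right) = \left(5 + \frac{\sqrt{2} \cdot 2 \sqrt{5}}{6}\right) \left(- \frac{1}{94288}\right) = \left(5 + \frac{\sqrt{10}}{3}\right) \left(- \frac{1}{94288}\right) = - \frac{5}{94288} - \frac{\sqrt{10}}{282864}$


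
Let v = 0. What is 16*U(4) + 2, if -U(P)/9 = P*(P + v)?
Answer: -2302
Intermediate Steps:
U(P) = -9*P² (U(P) = -9*P*(P + 0) = -9*P*P = -9*P²)
16*U(4) + 2 = 16*(-9*4²) + 2 = 16*(-9*16) + 2 = 16*(-144) + 2 = -2304 + 2 = -2302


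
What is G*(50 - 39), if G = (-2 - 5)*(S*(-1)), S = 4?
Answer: 308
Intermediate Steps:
G = 28 (G = (-2 - 5)*(4*(-1)) = -7*(-4) = 28)
G*(50 - 39) = 28*(50 - 39) = 28*11 = 308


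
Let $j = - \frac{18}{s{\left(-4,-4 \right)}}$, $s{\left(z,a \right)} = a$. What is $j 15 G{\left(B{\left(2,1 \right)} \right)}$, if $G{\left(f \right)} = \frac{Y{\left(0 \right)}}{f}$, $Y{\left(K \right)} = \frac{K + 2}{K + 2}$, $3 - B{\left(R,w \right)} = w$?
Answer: $\frac{135}{4} \approx 33.75$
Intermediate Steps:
$B{\left(R,w \right)} = 3 - w$
$Y{\left(K \right)} = 1$ ($Y{\left(K \right)} = \frac{2 + K}{2 + K} = 1$)
$G{\left(f \right)} = \frac{1}{f}$ ($G{\left(f \right)} = 1 \frac{1}{f} = \frac{1}{f}$)
$j = \frac{9}{2}$ ($j = - \frac{18}{-4} = \left(-18\right) \left(- \frac{1}{4}\right) = \frac{9}{2} \approx 4.5$)
$j 15 G{\left(B{\left(2,1 \right)} \right)} = \frac{\frac{9}{2} \cdot 15}{3 - 1} = \frac{135}{2 \left(3 - 1\right)} = \frac{135}{2 \cdot 2} = \frac{135}{2} \cdot \frac{1}{2} = \frac{135}{4}$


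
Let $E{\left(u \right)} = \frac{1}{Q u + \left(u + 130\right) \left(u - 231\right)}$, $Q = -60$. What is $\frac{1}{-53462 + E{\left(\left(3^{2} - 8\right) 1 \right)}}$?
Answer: $- \frac{30190}{1614017781} \approx -1.8705 \cdot 10^{-5}$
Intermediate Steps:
$E{\left(u \right)} = \frac{1}{- 60 u + \left(-231 + u\right) \left(130 + u\right)}$ ($E{\left(u \right)} = \frac{1}{- 60 u + \left(u + 130\right) \left(u - 231\right)} = \frac{1}{- 60 u + \left(130 + u\right) \left(-231 + u\right)} = \frac{1}{- 60 u + \left(-231 + u\right) \left(130 + u\right)}$)
$\frac{1}{-53462 + E{\left(\left(3^{2} - 8\right) 1 \right)}} = \frac{1}{-53462 + \frac{1}{-30030 + \left(\left(3^{2} - 8\right) 1\right)^{2} - 161 \left(3^{2} - 8\right) 1}} = \frac{1}{-53462 + \frac{1}{-30030 + \left(\left(9 - 8\right) 1\right)^{2} - 161 \left(9 - 8\right) 1}} = \frac{1}{-53462 + \frac{1}{-30030 + \left(1 \cdot 1\right)^{2} - 161 \cdot 1 \cdot 1}} = \frac{1}{-53462 + \frac{1}{-30030 + 1^{2} - 161}} = \frac{1}{-53462 + \frac{1}{-30030 + 1 - 161}} = \frac{1}{-53462 + \frac{1}{-30190}} = \frac{1}{-53462 - \frac{1}{30190}} = \frac{1}{- \frac{1614017781}{30190}} = - \frac{30190}{1614017781}$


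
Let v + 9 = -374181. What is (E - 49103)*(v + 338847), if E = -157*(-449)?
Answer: -755986770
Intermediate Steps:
v = -374190 (v = -9 - 374181 = -374190)
E = 70493
(E - 49103)*(v + 338847) = (70493 - 49103)*(-374190 + 338847) = 21390*(-35343) = -755986770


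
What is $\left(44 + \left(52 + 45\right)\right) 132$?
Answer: $18612$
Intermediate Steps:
$\left(44 + \left(52 + 45\right)\right) 132 = \left(44 + 97\right) 132 = 141 \cdot 132 = 18612$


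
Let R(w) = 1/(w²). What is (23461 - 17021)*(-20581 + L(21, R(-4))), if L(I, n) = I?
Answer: -132406400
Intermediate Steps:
R(w) = w⁻²
(23461 - 17021)*(-20581 + L(21, R(-4))) = (23461 - 17021)*(-20581 + 21) = 6440*(-20560) = -132406400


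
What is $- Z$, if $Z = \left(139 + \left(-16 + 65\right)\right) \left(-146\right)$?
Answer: $27448$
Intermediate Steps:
$Z = -27448$ ($Z = \left(139 + 49\right) \left(-146\right) = 188 \left(-146\right) = -27448$)
$- Z = \left(-1\right) \left(-27448\right) = 27448$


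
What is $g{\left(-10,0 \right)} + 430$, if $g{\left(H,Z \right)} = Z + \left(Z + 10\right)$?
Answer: $440$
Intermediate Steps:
$g{\left(H,Z \right)} = 10 + 2 Z$ ($g{\left(H,Z \right)} = Z + \left(10 + Z\right) = 10 + 2 Z$)
$g{\left(-10,0 \right)} + 430 = \left(10 + 2 \cdot 0\right) + 430 = \left(10 + 0\right) + 430 = 10 + 430 = 440$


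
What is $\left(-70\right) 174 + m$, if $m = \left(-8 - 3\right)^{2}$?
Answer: $-12059$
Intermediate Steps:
$m = 121$ ($m = \left(-11\right)^{2} = 121$)
$\left(-70\right) 174 + m = \left(-70\right) 174 + 121 = -12180 + 121 = -12059$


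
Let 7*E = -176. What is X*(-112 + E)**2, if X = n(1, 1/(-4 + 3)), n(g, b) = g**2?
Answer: 921600/49 ≈ 18808.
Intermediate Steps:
E = -176/7 (E = (1/7)*(-176) = -176/7 ≈ -25.143)
X = 1 (X = 1**2 = 1)
X*(-112 + E)**2 = 1*(-112 - 176/7)**2 = 1*(-960/7)**2 = 1*(921600/49) = 921600/49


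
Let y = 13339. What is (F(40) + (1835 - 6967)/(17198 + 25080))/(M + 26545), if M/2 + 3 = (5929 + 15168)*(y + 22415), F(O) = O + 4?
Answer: 185510/6378189359657 ≈ 2.9085e-8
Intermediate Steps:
F(O) = 4 + O
M = 1508604270 (M = -6 + 2*((5929 + 15168)*(13339 + 22415)) = -6 + 2*(21097*35754) = -6 + 2*754302138 = -6 + 1508604276 = 1508604270)
(F(40) + (1835 - 6967)/(17198 + 25080))/(M + 26545) = ((4 + 40) + (1835 - 6967)/(17198 + 25080))/(1508604270 + 26545) = (44 - 5132/42278)/1508630815 = (44 - 5132*1/42278)*(1/1508630815) = (44 - 2566/21139)*(1/1508630815) = (927550/21139)*(1/1508630815) = 185510/6378189359657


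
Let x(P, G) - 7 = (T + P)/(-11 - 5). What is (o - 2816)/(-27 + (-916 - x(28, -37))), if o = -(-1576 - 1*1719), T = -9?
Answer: -7664/15181 ≈ -0.50484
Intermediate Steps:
o = 3295 (o = -(-1576 - 1719) = -1*(-3295) = 3295)
x(P, G) = 121/16 - P/16 (x(P, G) = 7 + (-9 + P)/(-11 - 5) = 7 + (-9 + P)/(-16) = 7 + (-9 + P)*(-1/16) = 7 + (9/16 - P/16) = 121/16 - P/16)
(o - 2816)/(-27 + (-916 - x(28, -37))) = (3295 - 2816)/(-27 + (-916 - (121/16 - 1/16*28))) = 479/(-27 + (-916 - (121/16 - 7/4))) = 479/(-27 + (-916 - 1*93/16)) = 479/(-27 + (-916 - 93/16)) = 479/(-27 - 14749/16) = 479/(-15181/16) = 479*(-16/15181) = -7664/15181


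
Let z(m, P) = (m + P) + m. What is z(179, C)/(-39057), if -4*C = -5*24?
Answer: -388/39057 ≈ -0.0099342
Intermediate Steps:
C = 30 (C = -(-5)*24/4 = -¼*(-120) = 30)
z(m, P) = P + 2*m (z(m, P) = (P + m) + m = P + 2*m)
z(179, C)/(-39057) = (30 + 2*179)/(-39057) = (30 + 358)*(-1/39057) = 388*(-1/39057) = -388/39057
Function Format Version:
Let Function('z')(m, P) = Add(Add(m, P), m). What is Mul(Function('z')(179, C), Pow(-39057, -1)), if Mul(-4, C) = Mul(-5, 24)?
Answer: Rational(-388, 39057) ≈ -0.0099342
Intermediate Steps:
C = 30 (C = Mul(Rational(-1, 4), Mul(-5, 24)) = Mul(Rational(-1, 4), -120) = 30)
Function('z')(m, P) = Add(P, Mul(2, m)) (Function('z')(m, P) = Add(Add(P, m), m) = Add(P, Mul(2, m)))
Mul(Function('z')(179, C), Pow(-39057, -1)) = Mul(Add(30, Mul(2, 179)), Pow(-39057, -1)) = Mul(Add(30, 358), Rational(-1, 39057)) = Mul(388, Rational(-1, 39057)) = Rational(-388, 39057)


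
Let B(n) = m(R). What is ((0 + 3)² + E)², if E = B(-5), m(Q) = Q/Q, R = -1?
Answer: 100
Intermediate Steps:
m(Q) = 1
B(n) = 1
E = 1
((0 + 3)² + E)² = ((0 + 3)² + 1)² = (3² + 1)² = (9 + 1)² = 10² = 100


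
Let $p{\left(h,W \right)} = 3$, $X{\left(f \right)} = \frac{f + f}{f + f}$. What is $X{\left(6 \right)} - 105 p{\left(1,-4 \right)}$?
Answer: $-314$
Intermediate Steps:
$X{\left(f \right)} = 1$ ($X{\left(f \right)} = \frac{2 f}{2 f} = 2 f \frac{1}{2 f} = 1$)
$X{\left(6 \right)} - 105 p{\left(1,-4 \right)} = 1 - 315 = -314$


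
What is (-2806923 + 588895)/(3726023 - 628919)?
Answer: -554507/774276 ≈ -0.71616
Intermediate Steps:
(-2806923 + 588895)/(3726023 - 628919) = -2218028/3097104 = -2218028*1/3097104 = -554507/774276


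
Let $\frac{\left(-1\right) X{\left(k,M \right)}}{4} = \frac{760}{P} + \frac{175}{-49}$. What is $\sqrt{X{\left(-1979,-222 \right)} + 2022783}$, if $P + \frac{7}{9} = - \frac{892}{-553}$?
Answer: $\frac{\sqrt{1709725353351043}}{29099} \approx 1421.0$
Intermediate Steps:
$P = \frac{4157}{4977}$ ($P = - \frac{7}{9} - \frac{892}{-553} = - \frac{7}{9} - - \frac{892}{553} = - \frac{7}{9} + \frac{892}{553} = \frac{4157}{4977} \approx 0.83524$)
$X{\left(k,M \right)} = - \frac{105494860}{29099}$ ($X{\left(k,M \right)} = - 4 \left(\frac{760}{\frac{4157}{4977}} + \frac{175}{-49}\right) = - 4 \left(760 \cdot \frac{4977}{4157} + 175 \left(- \frac{1}{49}\right)\right) = - 4 \left(\frac{3782520}{4157} - \frac{25}{7}\right) = \left(-4\right) \frac{26373715}{29099} = - \frac{105494860}{29099}$)
$\sqrt{X{\left(-1979,-222 \right)} + 2022783} = \sqrt{- \frac{105494860}{29099} + 2022783} = \sqrt{\frac{58755467657}{29099}} = \frac{\sqrt{1709725353351043}}{29099}$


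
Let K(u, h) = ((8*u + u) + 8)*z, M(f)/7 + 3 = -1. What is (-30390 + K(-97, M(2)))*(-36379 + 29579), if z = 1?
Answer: 212534000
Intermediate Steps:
M(f) = -28 (M(f) = -21 + 7*(-1) = -21 - 7 = -28)
K(u, h) = 8 + 9*u (K(u, h) = ((8*u + u) + 8)*1 = (9*u + 8)*1 = (8 + 9*u)*1 = 8 + 9*u)
(-30390 + K(-97, M(2)))*(-36379 + 29579) = (-30390 + (8 + 9*(-97)))*(-36379 + 29579) = (-30390 + (8 - 873))*(-6800) = (-30390 - 865)*(-6800) = -31255*(-6800) = 212534000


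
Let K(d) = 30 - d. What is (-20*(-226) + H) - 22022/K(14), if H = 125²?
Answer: 150149/8 ≈ 18769.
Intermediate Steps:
H = 15625
(-20*(-226) + H) - 22022/K(14) = (-20*(-226) + 15625) - 22022/(30 - 1*14) = (4520 + 15625) - 22022/(30 - 14) = 20145 - 22022/16 = 20145 - 22022*1/16 = 20145 - 11011/8 = 150149/8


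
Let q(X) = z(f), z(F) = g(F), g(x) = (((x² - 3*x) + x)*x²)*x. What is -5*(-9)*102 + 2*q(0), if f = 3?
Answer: 4752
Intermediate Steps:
g(x) = x³*(x² - 2*x) (g(x) = ((x² - 2*x)*x²)*x = (x²*(x² - 2*x))*x = x³*(x² - 2*x))
z(F) = F⁴*(-2 + F)
q(X) = 81 (q(X) = 3⁴*(-2 + 3) = 81*1 = 81)
-5*(-9)*102 + 2*q(0) = -5*(-9)*102 + 2*81 = 45*102 + 162 = 4590 + 162 = 4752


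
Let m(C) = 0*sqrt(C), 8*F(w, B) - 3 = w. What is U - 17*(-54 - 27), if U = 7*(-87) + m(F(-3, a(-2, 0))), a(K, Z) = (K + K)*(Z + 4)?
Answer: 768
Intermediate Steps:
a(K, Z) = 2*K*(4 + Z) (a(K, Z) = (2*K)*(4 + Z) = 2*K*(4 + Z))
F(w, B) = 3/8 + w/8
m(C) = 0
U = -609 (U = 7*(-87) + 0 = -609 + 0 = -609)
U - 17*(-54 - 27) = -609 - 17*(-54 - 27) = -609 - 17*(-81) = -609 - 1*(-1377) = -609 + 1377 = 768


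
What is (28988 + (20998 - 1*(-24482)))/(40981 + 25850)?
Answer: 74468/66831 ≈ 1.1143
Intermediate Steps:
(28988 + (20998 - 1*(-24482)))/(40981 + 25850) = (28988 + (20998 + 24482))/66831 = (28988 + 45480)*(1/66831) = 74468*(1/66831) = 74468/66831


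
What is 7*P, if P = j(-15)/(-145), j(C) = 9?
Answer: -63/145 ≈ -0.43448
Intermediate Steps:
P = -9/145 (P = 9/(-145) = 9*(-1/145) = -9/145 ≈ -0.062069)
7*P = 7*(-9/145) = -63/145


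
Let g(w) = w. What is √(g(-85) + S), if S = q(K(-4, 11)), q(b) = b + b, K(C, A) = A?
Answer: 3*I*√7 ≈ 7.9373*I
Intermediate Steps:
q(b) = 2*b
S = 22 (S = 2*11 = 22)
√(g(-85) + S) = √(-85 + 22) = √(-63) = 3*I*√7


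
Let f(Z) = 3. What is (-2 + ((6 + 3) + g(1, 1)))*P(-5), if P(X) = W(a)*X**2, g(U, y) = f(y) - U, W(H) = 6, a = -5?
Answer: 1350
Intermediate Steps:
g(U, y) = 3 - U
P(X) = 6*X**2
(-2 + ((6 + 3) + g(1, 1)))*P(-5) = (-2 + ((6 + 3) + (3 - 1*1)))*(6*(-5)**2) = (-2 + (9 + (3 - 1)))*(6*25) = (-2 + (9 + 2))*150 = (-2 + 11)*150 = 9*150 = 1350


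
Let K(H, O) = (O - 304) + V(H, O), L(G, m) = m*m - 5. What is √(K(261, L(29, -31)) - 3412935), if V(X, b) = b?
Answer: I*√3411327 ≈ 1847.0*I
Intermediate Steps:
L(G, m) = -5 + m² (L(G, m) = m² - 5 = -5 + m²)
K(H, O) = -304 + 2*O (K(H, O) = (O - 304) + O = (-304 + O) + O = -304 + 2*O)
√(K(261, L(29, -31)) - 3412935) = √((-304 + 2*(-5 + (-31)²)) - 3412935) = √((-304 + 2*(-5 + 961)) - 3412935) = √((-304 + 2*956) - 3412935) = √((-304 + 1912) - 3412935) = √(1608 - 3412935) = √(-3411327) = I*√3411327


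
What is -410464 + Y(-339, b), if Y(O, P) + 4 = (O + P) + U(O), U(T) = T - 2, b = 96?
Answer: -411052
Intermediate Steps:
U(T) = -2 + T
Y(O, P) = -6 + P + 2*O (Y(O, P) = -4 + ((O + P) + (-2 + O)) = -4 + (-2 + P + 2*O) = -6 + P + 2*O)
-410464 + Y(-339, b) = -410464 + (-6 + 96 + 2*(-339)) = -410464 + (-6 + 96 - 678) = -410464 - 588 = -411052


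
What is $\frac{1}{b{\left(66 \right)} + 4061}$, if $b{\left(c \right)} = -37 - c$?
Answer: $\frac{1}{3958} \approx 0.00025265$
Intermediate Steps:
$\frac{1}{b{\left(66 \right)} + 4061} = \frac{1}{\left(-37 - 66\right) + 4061} = \frac{1}{-103 + 4061} = \frac{1}{3958}$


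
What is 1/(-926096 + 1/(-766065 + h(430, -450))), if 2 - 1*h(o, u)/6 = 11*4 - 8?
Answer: -766269/709638655825 ≈ -1.0798e-6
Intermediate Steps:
h(o, u) = -204 (h(o, u) = 12 - 6*(11*4 - 8) = 12 - 6*(44 - 8) = 12 - 6*36 = 12 - 216 = -204)
1/(-926096 + 1/(-766065 + h(430, -450))) = 1/(-926096 + 1/(-766065 - 204)) = 1/(-926096 + 1/(-766269)) = 1/(-926096 - 1/766269) = 1/(-709638655825/766269) = -766269/709638655825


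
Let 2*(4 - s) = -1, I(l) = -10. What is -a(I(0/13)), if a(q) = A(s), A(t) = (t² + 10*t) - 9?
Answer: -225/4 ≈ -56.250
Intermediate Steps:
s = 9/2 (s = 4 - ½*(-1) = 4 + ½ = 9/2 ≈ 4.5000)
A(t) = -9 + t² + 10*t
a(q) = 225/4 (a(q) = -9 + (9/2)² + 10*(9/2) = -9 + 81/4 + 45 = 225/4)
-a(I(0/13)) = -1*225/4 = -225/4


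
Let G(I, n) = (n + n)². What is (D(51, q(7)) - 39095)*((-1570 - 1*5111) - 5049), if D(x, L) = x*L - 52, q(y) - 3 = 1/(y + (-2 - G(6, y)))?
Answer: 87363925650/191 ≈ 4.5740e+8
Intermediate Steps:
G(I, n) = 4*n² (G(I, n) = (2*n)² = 4*n²)
q(y) = 3 + 1/(-2 + y - 4*y²) (q(y) = 3 + 1/(y + (-2 - 4*y²)) = 3 + 1/(-2 + y - 4*y²))
D(x, L) = -52 + L*x (D(x, L) = L*x - 52 = -52 + L*x)
(D(51, q(7)) - 39095)*((-1570 - 1*5111) - 5049) = ((-52 + ((5 - 3*7 + 12*7²)/(2 - 1*7 + 4*7²))*51) - 39095)*((-1570 - 1*5111) - 5049) = ((-52 + ((5 - 21 + 12*49)/(2 - 7 + 4*49))*51) - 39095)*((-1570 - 5111) - 5049) = ((-52 + ((5 - 21 + 588)/(2 - 7 + 196))*51) - 39095)*(-6681 - 5049) = ((-52 + (572/191)*51) - 39095)*(-11730) = ((-52 + 29172/191) - 39095)*(-11730) = (19240/191 - 39095)*(-11730) = -7447905/191*(-11730) = 87363925650/191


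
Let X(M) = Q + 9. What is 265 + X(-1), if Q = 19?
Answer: 293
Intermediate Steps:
X(M) = 28 (X(M) = 19 + 9 = 28)
265 + X(-1) = 265 + 28 = 293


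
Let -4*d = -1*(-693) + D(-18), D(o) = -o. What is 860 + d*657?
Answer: -463687/4 ≈ -1.1592e+5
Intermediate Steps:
d = -711/4 (d = -(-1*(-693) - 1*(-18))/4 = -(693 + 18)/4 = -1/4*711 = -711/4 ≈ -177.75)
860 + d*657 = 860 - 711/4*657 = 860 - 467127/4 = -463687/4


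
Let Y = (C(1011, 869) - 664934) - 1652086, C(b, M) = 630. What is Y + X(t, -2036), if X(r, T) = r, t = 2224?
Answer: -2314166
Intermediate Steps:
Y = -2316390 (Y = (630 - 664934) - 1652086 = -664304 - 1652086 = -2316390)
Y + X(t, -2036) = -2316390 + 2224 = -2314166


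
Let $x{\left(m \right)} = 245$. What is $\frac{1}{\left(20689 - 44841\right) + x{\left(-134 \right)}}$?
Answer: $- \frac{1}{23907} \approx -4.1829 \cdot 10^{-5}$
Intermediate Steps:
$\frac{1}{\left(20689 - 44841\right) + x{\left(-134 \right)}} = \frac{1}{\left(20689 - 44841\right) + 245} = \frac{1}{-24152 + 245} = \frac{1}{-23907} = - \frac{1}{23907}$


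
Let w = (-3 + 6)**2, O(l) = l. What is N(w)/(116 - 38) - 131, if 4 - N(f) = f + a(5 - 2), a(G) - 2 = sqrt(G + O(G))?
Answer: -10225/78 - sqrt(6)/78 ≈ -131.12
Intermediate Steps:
w = 9 (w = 3**2 = 9)
a(G) = 2 + sqrt(2)*sqrt(G) (a(G) = 2 + sqrt(G + G) = 2 + sqrt(2*G) = 2 + sqrt(2)*sqrt(G))
N(f) = 2 - f - sqrt(6) (N(f) = 4 - (f + (2 + sqrt(2)*sqrt(5 - 2))) = 4 - (f + (2 + sqrt(2)*sqrt(3))) = 4 - (f + (2 + sqrt(6))) = 4 - (2 + f + sqrt(6)) = 4 + (-2 - f - sqrt(6)) = 2 - f - sqrt(6))
N(w)/(116 - 38) - 131 = (2 - 1*9 - sqrt(6))/(116 - 38) - 131 = (2 - 9 - sqrt(6))/78 - 131 = (-7 - sqrt(6))*(1/78) - 131 = (-7/78 - sqrt(6)/78) - 131 = -10225/78 - sqrt(6)/78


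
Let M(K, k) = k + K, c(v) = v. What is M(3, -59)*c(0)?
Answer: 0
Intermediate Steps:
M(K, k) = K + k
M(3, -59)*c(0) = (3 - 59)*0 = -56*0 = 0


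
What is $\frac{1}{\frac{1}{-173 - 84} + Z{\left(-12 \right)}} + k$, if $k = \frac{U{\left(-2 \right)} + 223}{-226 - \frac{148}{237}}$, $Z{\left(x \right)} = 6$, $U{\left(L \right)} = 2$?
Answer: $- \frac{13674071}{16553422} \approx -0.82606$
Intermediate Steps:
$k = - \frac{10665}{10742}$ ($k = \frac{2 + 223}{-226 - \frac{148}{237}} = \frac{225}{-226 - \frac{148}{237}} = \frac{225}{- \frac{53710}{237}} = 225 \left(- \frac{237}{53710}\right) = - \frac{10665}{10742} \approx -0.99283$)
$\frac{1}{\frac{1}{-173 - 84} + Z{\left(-12 \right)}} + k = \frac{1}{\frac{1}{-173 - 84} + 6} - \frac{10665}{10742} = \frac{1}{\frac{1}{-257} + 6} - \frac{10665}{10742} = \frac{1}{- \frac{1}{257} + 6} - \frac{10665}{10742} = \frac{1}{\frac{1541}{257}} - \frac{10665}{10742} = \frac{257}{1541} - \frac{10665}{10742} = - \frac{13674071}{16553422}$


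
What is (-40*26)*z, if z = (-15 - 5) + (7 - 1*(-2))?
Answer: 11440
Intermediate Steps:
z = -11 (z = -20 + (7 + 2) = -20 + 9 = -11)
(-40*26)*z = -40*26*(-11) = -1040*(-11) = 11440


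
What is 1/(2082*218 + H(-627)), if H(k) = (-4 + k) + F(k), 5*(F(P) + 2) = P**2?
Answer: 5/2659344 ≈ 1.8802e-6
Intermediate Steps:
F(P) = -2 + P**2/5
H(k) = -6 + k + k**2/5 (H(k) = (-4 + k) + (-2 + k**2/5) = -6 + k + k**2/5)
1/(2082*218 + H(-627)) = 1/(2082*218 + (-6 - 627 + (1/5)*(-627)**2)) = 1/(453876 + (-6 - 627 + (1/5)*393129)) = 1/(453876 + (-6 - 627 + 393129/5)) = 1/(453876 + 389964/5) = 1/(2659344/5) = 5/2659344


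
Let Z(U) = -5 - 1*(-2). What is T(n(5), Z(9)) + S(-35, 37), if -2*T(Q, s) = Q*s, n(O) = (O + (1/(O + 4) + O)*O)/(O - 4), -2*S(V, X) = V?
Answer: 190/3 ≈ 63.333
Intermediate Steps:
Z(U) = -3 (Z(U) = -5 + 2 = -3)
S(V, X) = -V/2
n(O) = (O + O*(O + 1/(4 + O)))/(-4 + O) (n(O) = (O + (1/(4 + O) + O)*O)/(-4 + O) = (O + (O + 1/(4 + O))*O)/(-4 + O) = (O + O*(O + 1/(4 + O)))/(-4 + O))
T(Q, s) = -Q*s/2
T(n(5), Z(9)) + S(-35, 37) = -½*5*(5 + 5² + 5*5)/(-16 + 5²)*(-3) - ½*(-35) = -½*5*(5 + 25 + 25)/(-16 + 25)*(-3) + 35/2 = -½*5*55/9*(-3) + 35/2 = -½*5*(⅑)*55*(-3) + 35/2 = -½*275/9*(-3) + 35/2 = 275/6 + 35/2 = 190/3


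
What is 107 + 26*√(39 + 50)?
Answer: 107 + 26*√89 ≈ 352.28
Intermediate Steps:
107 + 26*√(39 + 50) = 107 + 26*√89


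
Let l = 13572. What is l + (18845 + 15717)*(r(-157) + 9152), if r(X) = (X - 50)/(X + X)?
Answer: 49666601539/157 ≈ 3.1635e+8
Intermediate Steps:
r(X) = (-50 + X)/(2*X) (r(X) = (-50 + X)/((2*X)) = (-50 + X)*(1/(2*X)) = (-50 + X)/(2*X))
l + (18845 + 15717)*(r(-157) + 9152) = 13572 + (18845 + 15717)*((1/2)*(-50 - 157)/(-157) + 9152) = 13572 + 34562*((1/2)*(-1/157)*(-207) + 9152) = 13572 + 34562*(207/314 + 9152) = 13572 + 34562*(2873935/314) = 13572 + 49664470735/157 = 49666601539/157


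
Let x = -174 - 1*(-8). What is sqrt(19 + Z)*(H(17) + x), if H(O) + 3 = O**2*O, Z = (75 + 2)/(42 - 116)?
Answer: 2372*sqrt(98346)/37 ≈ 20104.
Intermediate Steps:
x = -166 (x = -174 + 8 = -166)
Z = -77/74 (Z = 77/(-74) = 77*(-1/74) = -77/74 ≈ -1.0405)
H(O) = -3 + O**3 (H(O) = -3 + O**2*O = -3 + O**3)
sqrt(19 + Z)*(H(17) + x) = sqrt(19 - 77/74)*((-3 + 17**3) - 166) = sqrt(1329/74)*((-3 + 4913) - 166) = (sqrt(98346)/74)*(4910 - 166) = (sqrt(98346)/74)*4744 = 2372*sqrt(98346)/37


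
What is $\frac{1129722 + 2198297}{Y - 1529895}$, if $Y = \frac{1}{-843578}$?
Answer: $- \frac{2807443611982}{1290585764311} \approx -2.1753$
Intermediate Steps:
$Y = - \frac{1}{843578} \approx -1.1854 \cdot 10^{-6}$
$\frac{1129722 + 2198297}{Y - 1529895} = \frac{1129722 + 2198297}{- \frac{1}{843578} - 1529895} = \frac{3328019}{- \frac{1290585764311}{843578}} = 3328019 \left(- \frac{843578}{1290585764311}\right) = - \frac{2807443611982}{1290585764311}$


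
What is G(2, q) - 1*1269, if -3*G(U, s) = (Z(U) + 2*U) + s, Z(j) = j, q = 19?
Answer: -3832/3 ≈ -1277.3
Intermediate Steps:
G(U, s) = -U - s/3 (G(U, s) = -((U + 2*U) + s)/3 = -(3*U + s)/3 = -(s + 3*U)/3 = -U - s/3)
G(2, q) - 1*1269 = (-1*2 - ⅓*19) - 1*1269 = (-2 - 19/3) - 1269 = -25/3 - 1269 = -3832/3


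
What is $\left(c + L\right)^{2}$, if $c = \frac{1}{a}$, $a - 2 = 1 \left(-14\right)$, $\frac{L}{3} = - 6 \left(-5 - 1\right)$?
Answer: $\frac{1677025}{144} \approx 11646.0$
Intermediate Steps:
$L = 108$ ($L = 3 \left(- 6 \left(-5 - 1\right)\right) = 3 \left(\left(-6\right) \left(-6\right)\right) = 3 \cdot 36 = 108$)
$a = -12$ ($a = 2 + 1 \left(-14\right) = 2 - 14 = -12$)
$c = - \frac{1}{12}$ ($c = \frac{1}{-12} = - \frac{1}{12} \approx -0.083333$)
$\left(c + L\right)^{2} = \left(- \frac{1}{12} + 108\right)^{2} = \left(\frac{1295}{12}\right)^{2} = \frac{1677025}{144}$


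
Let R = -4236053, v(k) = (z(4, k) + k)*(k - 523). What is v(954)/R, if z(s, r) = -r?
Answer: 0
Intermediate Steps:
v(k) = 0 (v(k) = (-k + k)*(k - 523) = 0*(-523 + k) = 0)
v(954)/R = 0/(-4236053) = 0*(-1/4236053) = 0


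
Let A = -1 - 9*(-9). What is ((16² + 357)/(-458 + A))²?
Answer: 375769/142884 ≈ 2.6299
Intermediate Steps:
A = 80 (A = -1 + 81 = 80)
((16² + 357)/(-458 + A))² = ((16² + 357)/(-458 + 80))² = ((256 + 357)/(-378))² = (613*(-1/378))² = (-613/378)² = 375769/142884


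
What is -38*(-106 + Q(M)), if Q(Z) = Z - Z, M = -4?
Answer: 4028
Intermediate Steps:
Q(Z) = 0
-38*(-106 + Q(M)) = -38*(-106 + 0) = -38*(-106) = 4028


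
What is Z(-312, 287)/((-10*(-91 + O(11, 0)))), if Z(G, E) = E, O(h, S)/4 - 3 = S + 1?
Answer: 287/750 ≈ 0.38267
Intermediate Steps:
O(h, S) = 16 + 4*S (O(h, S) = 12 + 4*(S + 1) = 12 + 4*(1 + S) = 12 + (4 + 4*S) = 16 + 4*S)
Z(-312, 287)/((-10*(-91 + O(11, 0)))) = 287/((-10*(-91 + (16 + 4*0)))) = 287/((-10*(-91 + (16 + 0)))) = 287/((-10*(-91 + 16))) = 287/((-10*(-75))) = 287/750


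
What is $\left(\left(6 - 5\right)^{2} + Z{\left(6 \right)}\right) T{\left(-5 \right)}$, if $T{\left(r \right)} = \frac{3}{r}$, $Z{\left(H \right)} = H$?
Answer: $- \frac{21}{5} \approx -4.2$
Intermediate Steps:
$\left(\left(6 - 5\right)^{2} + Z{\left(6 \right)}\right) T{\left(-5 \right)} = \left(\left(6 - 5\right)^{2} + 6\right) \frac{3}{-5} = \left(1^{2} + 6\right) 3 \left(- \frac{1}{5}\right) = \left(1 + 6\right) \left(- \frac{3}{5}\right) = 7 \left(- \frac{3}{5}\right) = - \frac{21}{5}$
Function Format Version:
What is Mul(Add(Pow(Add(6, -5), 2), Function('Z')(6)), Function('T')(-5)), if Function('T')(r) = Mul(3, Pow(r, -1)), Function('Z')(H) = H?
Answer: Rational(-21, 5) ≈ -4.2000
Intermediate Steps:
Mul(Add(Pow(Add(6, -5), 2), Function('Z')(6)), Function('T')(-5)) = Mul(Add(Pow(Add(6, -5), 2), 6), Mul(3, Pow(-5, -1))) = Mul(Add(Pow(1, 2), 6), Mul(3, Rational(-1, 5))) = Mul(Add(1, 6), Rational(-3, 5)) = Mul(7, Rational(-3, 5)) = Rational(-21, 5)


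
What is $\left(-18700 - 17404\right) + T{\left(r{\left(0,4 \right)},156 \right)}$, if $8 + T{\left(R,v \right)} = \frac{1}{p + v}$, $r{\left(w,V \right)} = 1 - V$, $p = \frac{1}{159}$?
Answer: $- \frac{895758001}{24805} \approx -36112.0$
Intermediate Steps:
$p = \frac{1}{159} \approx 0.0062893$
$T{\left(R,v \right)} = -8 + \frac{1}{\frac{1}{159} + v}$
$\left(-18700 - 17404\right) + T{\left(r{\left(0,4 \right)},156 \right)} = \left(-18700 - 17404\right) + \frac{151 - 198432}{1 + 159 \cdot 156} = -36104 + \frac{151 - 198432}{1 + 24804} = -36104 + \frac{1}{24805} \left(-198281\right) = -36104 - \frac{198281}{24805} = - \frac{895758001}{24805}$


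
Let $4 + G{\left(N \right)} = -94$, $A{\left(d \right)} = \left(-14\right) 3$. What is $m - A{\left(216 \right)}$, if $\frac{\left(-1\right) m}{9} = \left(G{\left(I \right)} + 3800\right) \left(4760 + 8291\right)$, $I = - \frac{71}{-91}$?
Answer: $-434833176$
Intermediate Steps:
$I = \frac{71}{91}$ ($I = \left(-71\right) \left(- \frac{1}{91}\right) = \frac{71}{91} \approx 0.78022$)
$A{\left(d \right)} = -42$
$G{\left(N \right)} = -98$ ($G{\left(N \right)} = -4 - 94 = -98$)
$m = -434833218$ ($m = - 9 \left(-98 + 3800\right) \left(4760 + 8291\right) = - 9 \cdot 3702 \cdot 13051 = \left(-9\right) 48314802 = -434833218$)
$m - A{\left(216 \right)} = -434833218 - -42 = -434833218 + 42 = -434833176$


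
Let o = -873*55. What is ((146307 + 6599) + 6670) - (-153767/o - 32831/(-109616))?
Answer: 839863924706303/5263212240 ≈ 1.5957e+5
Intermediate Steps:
o = -48015
((146307 + 6599) + 6670) - (-153767/o - 32831/(-109616)) = ((146307 + 6599) + 6670) - (-153767/(-48015) - 32831/(-109616)) = (152906 + 6670) - (-153767*(-1/48015) - 32831*(-1/109616)) = 159576 - (153767/48015 + 32831/109616) = 159576 - 1*18431703937/5263212240 = 159576 - 18431703937/5263212240 = 839863924706303/5263212240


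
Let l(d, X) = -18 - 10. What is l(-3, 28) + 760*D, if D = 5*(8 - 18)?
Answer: -38028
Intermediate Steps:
l(d, X) = -28
D = -50 (D = 5*(-10) = -50)
l(-3, 28) + 760*D = -28 + 760*(-50) = -28 - 38000 = -38028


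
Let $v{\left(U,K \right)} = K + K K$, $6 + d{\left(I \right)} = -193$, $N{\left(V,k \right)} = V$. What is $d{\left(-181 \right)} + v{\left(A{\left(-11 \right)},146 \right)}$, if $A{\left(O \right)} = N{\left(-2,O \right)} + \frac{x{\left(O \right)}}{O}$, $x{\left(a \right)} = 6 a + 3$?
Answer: $21263$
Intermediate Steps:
$x{\left(a \right)} = 3 + 6 a$
$d{\left(I \right)} = -199$ ($d{\left(I \right)} = -6 - 193 = -199$)
$A{\left(O \right)} = -2 + \frac{3 + 6 O}{O}$
$v{\left(U,K \right)} = K + K^{2}$
$d{\left(-181 \right)} + v{\left(A{\left(-11 \right)},146 \right)} = -199 + 146 \left(1 + 146\right) = -199 + 146 \cdot 147 = -199 + 21462 = 21263$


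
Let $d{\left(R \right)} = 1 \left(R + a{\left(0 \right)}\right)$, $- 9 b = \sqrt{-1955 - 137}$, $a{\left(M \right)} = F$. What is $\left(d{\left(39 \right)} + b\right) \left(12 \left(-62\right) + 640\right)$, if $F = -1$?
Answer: $-3952 + \frac{208 i \sqrt{523}}{9} \approx -3952.0 + 528.53 i$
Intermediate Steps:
$a{\left(M \right)} = -1$
$b = - \frac{2 i \sqrt{523}}{9}$ ($b = - \frac{\sqrt{-1955 - 137}}{9} = - \frac{\sqrt{-2092}}{9} = - \frac{2 i \sqrt{523}}{9} \approx - 5.082 i$)
$d{\left(R \right)} = -1 + R$ ($d{\left(R \right)} = 1 \left(R - 1\right) = 1 \left(-1 + R\right) = -1 + R$)
$\left(d{\left(39 \right)} + b\right) \left(12 \left(-62\right) + 640\right) = \left(\left(-1 + 39\right) - \frac{2 i \sqrt{523}}{9}\right) \left(12 \left(-62\right) + 640\right) = \left(38 - \frac{2 i \sqrt{523}}{9}\right) \left(-744 + 640\right) = \left(38 - \frac{2 i \sqrt{523}}{9}\right) \left(-104\right) = -3952 + \frac{208 i \sqrt{523}}{9}$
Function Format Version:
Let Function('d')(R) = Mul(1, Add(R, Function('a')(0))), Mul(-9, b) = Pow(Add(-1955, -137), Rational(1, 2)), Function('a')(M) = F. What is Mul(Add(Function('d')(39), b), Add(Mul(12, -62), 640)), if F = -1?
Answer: Add(-3952, Mul(Rational(208, 9), I, Pow(523, Rational(1, 2)))) ≈ Add(-3952.0, Mul(528.53, I))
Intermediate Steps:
Function('a')(M) = -1
b = Mul(Rational(-2, 9), I, Pow(523, Rational(1, 2))) (b = Mul(Rational(-1, 9), Pow(Add(-1955, -137), Rational(1, 2))) = Mul(Rational(-1, 9), Pow(-2092, Rational(1, 2))) = Mul(Rational(-1, 9), Mul(2, I, Pow(523, Rational(1, 2)))) = Mul(Rational(-2, 9), I, Pow(523, Rational(1, 2))) ≈ Mul(-5.0820, I))
Function('d')(R) = Add(-1, R) (Function('d')(R) = Mul(1, Add(R, -1)) = Mul(1, Add(-1, R)) = Add(-1, R))
Mul(Add(Function('d')(39), b), Add(Mul(12, -62), 640)) = Mul(Add(Add(-1, 39), Mul(Rational(-2, 9), I, Pow(523, Rational(1, 2)))), Add(Mul(12, -62), 640)) = Mul(Add(38, Mul(Rational(-2, 9), I, Pow(523, Rational(1, 2)))), Add(-744, 640)) = Mul(Add(38, Mul(Rational(-2, 9), I, Pow(523, Rational(1, 2)))), -104) = Add(-3952, Mul(Rational(208, 9), I, Pow(523, Rational(1, 2))))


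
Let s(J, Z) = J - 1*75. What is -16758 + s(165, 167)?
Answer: -16668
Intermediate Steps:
s(J, Z) = -75 + J (s(J, Z) = J - 75 = -75 + J)
-16758 + s(165, 167) = -16758 + (-75 + 165) = -16758 + 90 = -16668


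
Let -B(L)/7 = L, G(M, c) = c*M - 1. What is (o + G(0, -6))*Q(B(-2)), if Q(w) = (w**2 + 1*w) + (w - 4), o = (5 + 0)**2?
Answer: 5280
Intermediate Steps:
G(M, c) = -1 + M*c (G(M, c) = M*c - 1 = -1 + M*c)
B(L) = -7*L
o = 25 (o = 5**2 = 25)
Q(w) = -4 + w**2 + 2*w (Q(w) = (w**2 + w) + (-4 + w) = (w + w**2) + (-4 + w) = -4 + w**2 + 2*w)
(o + G(0, -6))*Q(B(-2)) = (25 + (-1 + 0*(-6)))*(-4 + (-7*(-2))**2 + 2*(-7*(-2))) = (25 + (-1 + 0))*(-4 + 14**2 + 2*14) = (25 - 1)*(-4 + 196 + 28) = 24*220 = 5280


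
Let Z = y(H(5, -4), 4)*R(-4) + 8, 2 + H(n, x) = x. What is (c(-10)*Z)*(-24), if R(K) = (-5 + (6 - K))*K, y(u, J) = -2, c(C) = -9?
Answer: 10368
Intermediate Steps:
H(n, x) = -2 + x
R(K) = K*(1 - K) (R(K) = (1 - K)*K = K*(1 - K))
Z = 48 (Z = -(-8)*(1 - 1*(-4)) + 8 = -(-8)*(1 + 4) + 8 = -(-8)*5 + 8 = -2*(-20) + 8 = 40 + 8 = 48)
(c(-10)*Z)*(-24) = -9*48*(-24) = -432*(-24) = 10368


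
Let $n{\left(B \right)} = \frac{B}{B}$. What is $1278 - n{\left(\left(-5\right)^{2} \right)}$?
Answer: $1277$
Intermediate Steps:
$n{\left(B \right)} = 1$
$1278 - n{\left(\left(-5\right)^{2} \right)} = 1278 - 1 = 1277$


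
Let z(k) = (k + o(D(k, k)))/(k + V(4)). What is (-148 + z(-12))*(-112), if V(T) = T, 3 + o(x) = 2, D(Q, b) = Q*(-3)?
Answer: 16394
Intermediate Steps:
D(Q, b) = -3*Q
o(x) = -1 (o(x) = -3 + 2 = -1)
z(k) = (-1 + k)/(4 + k) (z(k) = (k - 1)/(k + 4) = (-1 + k)/(4 + k))
(-148 + z(-12))*(-112) = (-148 + (-1 - 12)/(4 - 12))*(-112) = (-148 - 13/(-8))*(-112) = (-148 - ⅛*(-13))*(-112) = (-148 + 13/8)*(-112) = -1171/8*(-112) = 16394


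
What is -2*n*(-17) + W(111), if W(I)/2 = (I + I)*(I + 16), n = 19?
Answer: 57034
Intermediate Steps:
W(I) = 4*I*(16 + I) (W(I) = 2*((I + I)*(I + 16)) = 2*((2*I)*(16 + I)) = 2*(2*I*(16 + I)) = 4*I*(16 + I))
-2*n*(-17) + W(111) = -2*19*(-17) + 4*111*(16 + 111) = -38*(-17) + 4*111*127 = 646 + 56388 = 57034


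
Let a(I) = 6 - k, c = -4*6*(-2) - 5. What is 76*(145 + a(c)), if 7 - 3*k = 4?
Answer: 11400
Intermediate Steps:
k = 1 (k = 7/3 - ⅓*4 = 7/3 - 4/3 = 1)
c = 43 (c = -24*(-2) - 5 = 48 - 5 = 43)
a(I) = 5 (a(I) = 6 - 1*1 = 6 - 1 = 5)
76*(145 + a(c)) = 76*(145 + 5) = 76*150 = 11400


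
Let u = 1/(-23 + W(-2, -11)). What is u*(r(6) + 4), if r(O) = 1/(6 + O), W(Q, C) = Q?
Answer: -49/300 ≈ -0.16333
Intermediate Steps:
u = -1/25 (u = 1/(-23 - 2) = 1/(-25) = -1/25 ≈ -0.040000)
u*(r(6) + 4) = -(1/(6 + 6) + 4)/25 = -(1/12 + 4)/25 = -1/25*49/12 = -49/300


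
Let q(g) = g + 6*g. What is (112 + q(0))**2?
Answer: 12544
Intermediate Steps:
q(g) = 7*g
(112 + q(0))**2 = (112 + 7*0)**2 = (112 + 0)**2 = 112**2 = 12544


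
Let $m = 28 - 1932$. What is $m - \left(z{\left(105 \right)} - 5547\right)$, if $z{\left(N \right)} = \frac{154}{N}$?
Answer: $\frac{54623}{15} \approx 3641.5$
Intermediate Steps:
$m = -1904$ ($m = 28 - 1932 = -1904$)
$m - \left(z{\left(105 \right)} - 5547\right) = -1904 - \left(\frac{154}{105} - 5547\right) = -1904 - \left(154 \cdot \frac{1}{105} - 5547\right) = -1904 - \left(\frac{22}{15} - 5547\right) = -1904 - - \frac{83183}{15} = -1904 + \frac{83183}{15} = \frac{54623}{15}$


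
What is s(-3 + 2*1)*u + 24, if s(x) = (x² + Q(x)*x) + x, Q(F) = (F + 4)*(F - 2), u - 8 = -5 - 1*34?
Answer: -255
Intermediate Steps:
u = -31 (u = 8 + (-5 - 1*34) = 8 + (-5 - 34) = 8 - 39 = -31)
Q(F) = (-2 + F)*(4 + F) (Q(F) = (4 + F)*(-2 + F) = (-2 + F)*(4 + F))
s(x) = x + x² + x*(-8 + x² + 2*x) (s(x) = (x² + (-8 + x² + 2*x)*x) + x = (x² + x*(-8 + x² + 2*x)) + x = x + x² + x*(-8 + x² + 2*x))
s(-3 + 2*1)*u + 24 = ((-3 + 2*1)*(-7 + (-3 + 2*1)² + 3*(-3 + 2*1)))*(-31) + 24 = ((-3 + 2)*(-7 + (-3 + 2)² + 3*(-3 + 2)))*(-31) + 24 = -(-7 + (-1)² + 3*(-1))*(-31) + 24 = -(-7 + 1 - 3)*(-31) + 24 = -1*(-9)*(-31) + 24 = 9*(-31) + 24 = -279 + 24 = -255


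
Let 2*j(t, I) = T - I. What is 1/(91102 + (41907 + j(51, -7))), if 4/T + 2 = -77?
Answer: 158/21015971 ≈ 7.5181e-6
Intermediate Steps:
T = -4/79 (T = 4/(-2 - 77) = 4/(-79) = 4*(-1/79) = -4/79 ≈ -0.050633)
j(t, I) = -2/79 - I/2 (j(t, I) = (-4/79 - I)/2 = -2/79 - I/2)
1/(91102 + (41907 + j(51, -7))) = 1/(91102 + (41907 + (-2/79 - ½*(-7)))) = 1/(91102 + (41907 + (-2/79 + 7/2))) = 1/(91102 + (41907 + 549/158)) = 1/(91102 + 6621855/158) = 1/(21015971/158) = 158/21015971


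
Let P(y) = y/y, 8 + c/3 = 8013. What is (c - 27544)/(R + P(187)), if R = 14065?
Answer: -3529/14066 ≈ -0.25089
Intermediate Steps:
c = 24015 (c = -24 + 3*8013 = -24 + 24039 = 24015)
P(y) = 1
(c - 27544)/(R + P(187)) = (24015 - 27544)/(14065 + 1) = -3529/14066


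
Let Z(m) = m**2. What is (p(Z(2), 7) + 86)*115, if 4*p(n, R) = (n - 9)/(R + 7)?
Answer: 553265/56 ≈ 9879.7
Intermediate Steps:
p(n, R) = (-9 + n)/(4*(7 + R)) (p(n, R) = ((n - 9)/(R + 7))/4 = ((-9 + n)/(7 + R))/4 = (-9 + n)/(4*(7 + R)))
(p(Z(2), 7) + 86)*115 = ((-9 + 2**2)/(4*(7 + 7)) + 86)*115 = ((1/4)*(-9 + 4)/14 + 86)*115 = ((1/4)*(1/14)*(-5) + 86)*115 = (-5/56 + 86)*115 = (4811/56)*115 = 553265/56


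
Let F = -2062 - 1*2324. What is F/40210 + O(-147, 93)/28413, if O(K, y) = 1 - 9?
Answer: -62470549/571243365 ≈ -0.10936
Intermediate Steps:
O(K, y) = -8
F = -4386 (F = -2062 - 2324 = -4386)
F/40210 + O(-147, 93)/28413 = -4386/40210 - 8/28413 = -4386*1/40210 - 8*1/28413 = -2193/20105 - 8/28413 = -62470549/571243365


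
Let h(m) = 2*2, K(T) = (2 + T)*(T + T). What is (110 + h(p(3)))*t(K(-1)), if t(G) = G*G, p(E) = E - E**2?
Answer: 456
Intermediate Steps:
K(T) = 2*T*(2 + T) (K(T) = (2 + T)*(2*T) = 2*T*(2 + T))
t(G) = G**2
h(m) = 4
(110 + h(p(3)))*t(K(-1)) = (110 + 4)*(2*(-1)*(2 - 1))**2 = 114*(2*(-1)*1)**2 = 114*(-2)**2 = 114*4 = 456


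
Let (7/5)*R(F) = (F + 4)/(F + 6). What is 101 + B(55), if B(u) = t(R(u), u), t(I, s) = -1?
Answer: 100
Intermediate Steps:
R(F) = 5*(4 + F)/(7*(6 + F)) (R(F) = 5*((F + 4)/(F + 6))/7 = 5*((4 + F)/(6 + F))/7 = 5*(4 + F)/(7*(6 + F)))
B(u) = -1
101 + B(55) = 101 - 1 = 100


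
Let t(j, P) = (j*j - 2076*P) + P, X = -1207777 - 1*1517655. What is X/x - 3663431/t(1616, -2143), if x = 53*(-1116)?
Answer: 1584992311867/34789774149 ≈ 45.559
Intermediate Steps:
X = -2725432 (X = -1207777 - 1517655 = -2725432)
t(j, P) = j² - 2075*P (t(j, P) = (j² - 2076*P) + P = j² - 2075*P)
x = -59148
X/x - 3663431/t(1616, -2143) = -2725432/(-59148) - 3663431/(1616² - 2075*(-2143)) = -2725432*(-1/59148) - 3663431/(2611456 + 4446725) = 681358/14787 - 3663431/7058181 = 1584992311867/34789774149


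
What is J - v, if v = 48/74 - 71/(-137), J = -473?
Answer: -2403552/5069 ≈ -474.17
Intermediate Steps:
v = 5915/5069 (v = 48*(1/74) - 71*(-1/137) = 24/37 + 71/137 = 5915/5069 ≈ 1.1669)
J - v = -473 - 1*5915/5069 = -473 - 5915/5069 = -2403552/5069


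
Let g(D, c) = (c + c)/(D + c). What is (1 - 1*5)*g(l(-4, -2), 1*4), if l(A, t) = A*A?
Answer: -8/5 ≈ -1.6000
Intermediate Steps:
l(A, t) = A**2
g(D, c) = 2*c/(D + c) (g(D, c) = (2*c)/(D + c) = 2*c/(D + c))
(1 - 1*5)*g(l(-4, -2), 1*4) = (1 - 1*5)*(2*(1*4)/((-4)**2 + 1*4)) = (1 - 5)*(2*4/(16 + 4)) = -8*4/20 = -4*2/5 = -8/5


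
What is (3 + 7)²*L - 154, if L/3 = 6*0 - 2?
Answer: -754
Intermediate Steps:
L = -6 (L = 3*(6*0 - 2) = 3*(0 - 2) = 3*(-2) = -6)
(3 + 7)²*L - 154 = (3 + 7)²*(-6) - 154 = 10²*(-6) - 154 = 100*(-6) - 154 = -600 - 154 = -754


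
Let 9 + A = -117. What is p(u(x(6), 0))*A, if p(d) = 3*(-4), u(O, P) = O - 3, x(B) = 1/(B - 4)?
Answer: 1512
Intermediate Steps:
A = -126 (A = -9 - 117 = -126)
x(B) = 1/(-4 + B)
u(O, P) = -3 + O
p(d) = -12
p(u(x(6), 0))*A = -12*(-126) = 1512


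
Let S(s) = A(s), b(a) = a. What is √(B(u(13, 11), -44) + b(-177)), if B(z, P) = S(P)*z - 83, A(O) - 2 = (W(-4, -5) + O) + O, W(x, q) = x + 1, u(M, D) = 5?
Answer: I*√705 ≈ 26.552*I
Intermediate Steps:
W(x, q) = 1 + x
A(O) = -1 + 2*O (A(O) = 2 + (((1 - 4) + O) + O) = 2 + ((-3 + O) + O) = 2 + (-3 + 2*O) = -1 + 2*O)
S(s) = -1 + 2*s
B(z, P) = -83 + z*(-1 + 2*P) (B(z, P) = (-1 + 2*P)*z - 83 = z*(-1 + 2*P) - 83 = -83 + z*(-1 + 2*P))
√(B(u(13, 11), -44) + b(-177)) = √((-83 + 5*(-1 + 2*(-44))) - 177) = √((-83 + 5*(-1 - 88)) - 177) = √((-83 + 5*(-89)) - 177) = √((-83 - 445) - 177) = √(-528 - 177) = √(-705) = I*√705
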